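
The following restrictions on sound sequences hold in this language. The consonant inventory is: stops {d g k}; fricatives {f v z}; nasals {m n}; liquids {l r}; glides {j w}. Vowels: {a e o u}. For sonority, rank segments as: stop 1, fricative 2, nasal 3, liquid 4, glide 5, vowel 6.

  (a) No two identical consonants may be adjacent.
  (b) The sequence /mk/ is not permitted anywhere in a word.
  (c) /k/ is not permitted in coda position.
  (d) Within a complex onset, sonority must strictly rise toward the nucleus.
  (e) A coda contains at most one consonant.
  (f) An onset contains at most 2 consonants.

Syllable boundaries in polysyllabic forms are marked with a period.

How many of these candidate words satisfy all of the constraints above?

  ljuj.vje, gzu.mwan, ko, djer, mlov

5

ljuj.vje — σ1 onset /lj/ (4→5 rises), coda /j/ ok; σ2 onset /vj/ (2→5 rises), coda /∅/ ok → phonotactically legal
gzu.mwan — σ1 onset /gz/ (1→2 rises), coda /∅/ ok; σ2 onset /mw/ (3→5 rises), coda /n/ ok → phonotactically legal
ko — σ1 onset /k/, coda /∅/ ok → phonotactically legal
djer — σ1 onset /dj/ (1→5 rises), coda /r/ ok → phonotactically legal
mlov — σ1 onset /ml/ (3→4 rises), coda /v/ ok → phonotactically legal
Phonotactically legal: ljuj.vje, gzu.mwan, ko, djer, mlov → 5.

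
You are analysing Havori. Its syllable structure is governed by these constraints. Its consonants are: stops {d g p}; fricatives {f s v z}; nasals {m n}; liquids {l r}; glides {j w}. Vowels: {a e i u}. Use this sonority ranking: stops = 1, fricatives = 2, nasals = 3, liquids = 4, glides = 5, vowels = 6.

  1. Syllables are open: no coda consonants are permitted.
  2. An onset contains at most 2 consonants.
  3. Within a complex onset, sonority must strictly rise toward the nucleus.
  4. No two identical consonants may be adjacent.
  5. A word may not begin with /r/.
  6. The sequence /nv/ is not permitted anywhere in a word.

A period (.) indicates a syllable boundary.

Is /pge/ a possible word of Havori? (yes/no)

no

/pge/ — violates constraint 3: syllable 1 onset /pg/: /p/ (stop, 1) → /g/ (stop, 1) does not rise → illicit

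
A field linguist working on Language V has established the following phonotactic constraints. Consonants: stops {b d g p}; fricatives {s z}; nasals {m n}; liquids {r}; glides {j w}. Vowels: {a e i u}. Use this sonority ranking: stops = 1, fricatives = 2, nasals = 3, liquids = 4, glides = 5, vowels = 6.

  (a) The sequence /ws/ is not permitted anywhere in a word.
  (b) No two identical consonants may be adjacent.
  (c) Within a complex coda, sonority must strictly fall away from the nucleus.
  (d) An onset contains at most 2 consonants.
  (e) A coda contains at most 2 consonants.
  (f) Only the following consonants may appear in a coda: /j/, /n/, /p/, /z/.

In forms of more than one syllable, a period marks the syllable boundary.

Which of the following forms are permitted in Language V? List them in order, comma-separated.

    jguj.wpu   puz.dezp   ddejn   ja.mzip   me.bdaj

jguj.wpu, puz.dezp, ja.mzip, me.bdaj

jguj.wpu — σ1 onset /jg/ (2C), coda /j/ ok; σ2 onset /wp/ (2C), coda /∅/ ok → permitted
puz.dezp — σ1 onset /p/, coda /z/ ok; σ2 onset /d/, coda /zp/ (2→1 falls) ok → permitted
ddejn — violates constraint (b): adjacent identical consonants /dd/ → not permitted
ja.mzip — σ1 onset /j/, coda /∅/ ok; σ2 onset /mz/ (2C), coda /p/ ok → permitted
me.bdaj — σ1 onset /m/, coda /∅/ ok; σ2 onset /bd/ (2C), coda /j/ ok → permitted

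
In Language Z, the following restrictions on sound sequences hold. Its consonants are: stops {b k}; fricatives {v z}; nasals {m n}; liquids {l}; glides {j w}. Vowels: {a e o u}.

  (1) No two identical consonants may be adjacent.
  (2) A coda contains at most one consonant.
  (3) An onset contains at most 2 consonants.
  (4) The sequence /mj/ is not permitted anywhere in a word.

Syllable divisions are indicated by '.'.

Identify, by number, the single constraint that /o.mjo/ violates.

/o.mjo/: contains banned sequence /mj/.
This is a violation of constraint 4: "The sequence /mj/ is not permitted anywhere in a word."
The remaining constraints (1, 2, 3) are satisfied.

4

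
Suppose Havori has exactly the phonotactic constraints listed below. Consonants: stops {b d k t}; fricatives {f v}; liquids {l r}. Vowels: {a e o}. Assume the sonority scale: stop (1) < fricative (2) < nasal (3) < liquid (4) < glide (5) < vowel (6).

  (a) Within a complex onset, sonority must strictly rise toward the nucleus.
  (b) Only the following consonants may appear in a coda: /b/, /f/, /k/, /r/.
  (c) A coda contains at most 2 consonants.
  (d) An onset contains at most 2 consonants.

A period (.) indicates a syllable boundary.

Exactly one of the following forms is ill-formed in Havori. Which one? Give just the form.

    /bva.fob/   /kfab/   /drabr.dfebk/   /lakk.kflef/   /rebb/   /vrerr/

/lakk.kflef/

/bva.fob/ — σ1 onset /bv/ (1→2 rises), coda /∅/ ok; σ2 onset /f/, coda /b/ ok → well-formed
/kfab/ — σ1 onset /kf/ (1→2 rises), coda /b/ ok → well-formed
/drabr.dfebk/ — σ1 onset /dr/ (1→4 rises), coda /br/ (2C) ok; σ2 onset /df/ (1→2 rises), coda /bk/ (2C) ok → well-formed
/lakk.kflef/ — violates constraint (d): syllable 2 onset /kfl/ has 3 consonants (> 2) → ill-formed
/rebb/ — σ1 onset /r/, coda /bb/ (2C) ok → well-formed
/vrerr/ — σ1 onset /vr/ (2→4 rises), coda /rr/ (2C) ok → well-formed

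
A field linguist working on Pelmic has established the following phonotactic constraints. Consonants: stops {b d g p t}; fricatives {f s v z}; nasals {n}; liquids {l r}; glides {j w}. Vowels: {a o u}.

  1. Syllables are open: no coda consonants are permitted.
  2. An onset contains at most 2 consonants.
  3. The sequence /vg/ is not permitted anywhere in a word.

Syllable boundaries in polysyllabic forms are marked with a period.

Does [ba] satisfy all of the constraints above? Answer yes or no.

[ba] — σ1 onset /b/, coda /∅/ ok → well-formed

yes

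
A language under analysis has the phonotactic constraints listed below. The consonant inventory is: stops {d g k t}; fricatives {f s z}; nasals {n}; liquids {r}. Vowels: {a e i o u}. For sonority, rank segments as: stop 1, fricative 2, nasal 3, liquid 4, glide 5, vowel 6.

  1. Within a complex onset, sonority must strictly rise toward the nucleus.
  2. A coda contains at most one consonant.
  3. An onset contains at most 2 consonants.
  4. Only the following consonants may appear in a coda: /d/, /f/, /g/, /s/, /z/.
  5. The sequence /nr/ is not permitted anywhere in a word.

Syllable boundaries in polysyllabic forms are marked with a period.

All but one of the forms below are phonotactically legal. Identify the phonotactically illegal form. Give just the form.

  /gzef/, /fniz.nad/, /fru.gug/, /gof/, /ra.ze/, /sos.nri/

/sos.nri/

/gzef/ — σ1 onset /gz/ (1→2 rises), coda /f/ ok → phonotactically legal
/fniz.nad/ — σ1 onset /fn/ (2→3 rises), coda /z/ ok; σ2 onset /n/, coda /d/ ok → phonotactically legal
/fru.gug/ — σ1 onset /fr/ (2→4 rises), coda /∅/ ok; σ2 onset /g/, coda /g/ ok → phonotactically legal
/gof/ — σ1 onset /g/, coda /f/ ok → phonotactically legal
/ra.ze/ — σ1 onset /r/, coda /∅/ ok; σ2 onset /z/, coda /∅/ ok → phonotactically legal
/sos.nri/ — violates constraint 5: contains banned sequence /nr/ → phonotactically illegal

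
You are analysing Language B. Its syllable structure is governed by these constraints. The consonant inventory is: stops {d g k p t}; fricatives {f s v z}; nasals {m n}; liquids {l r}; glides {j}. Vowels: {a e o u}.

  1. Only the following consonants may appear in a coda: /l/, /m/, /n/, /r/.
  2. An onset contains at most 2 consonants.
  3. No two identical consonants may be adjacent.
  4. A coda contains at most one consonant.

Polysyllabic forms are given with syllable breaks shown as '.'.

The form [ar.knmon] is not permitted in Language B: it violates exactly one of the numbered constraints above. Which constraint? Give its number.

[ar.knmon]: syllable 2 onset /knm/ has 3 consonants (> 2).
This is a violation of constraint 2: "An onset contains at most 2 consonants."
The remaining constraints (1, 3, 4) are satisfied.

2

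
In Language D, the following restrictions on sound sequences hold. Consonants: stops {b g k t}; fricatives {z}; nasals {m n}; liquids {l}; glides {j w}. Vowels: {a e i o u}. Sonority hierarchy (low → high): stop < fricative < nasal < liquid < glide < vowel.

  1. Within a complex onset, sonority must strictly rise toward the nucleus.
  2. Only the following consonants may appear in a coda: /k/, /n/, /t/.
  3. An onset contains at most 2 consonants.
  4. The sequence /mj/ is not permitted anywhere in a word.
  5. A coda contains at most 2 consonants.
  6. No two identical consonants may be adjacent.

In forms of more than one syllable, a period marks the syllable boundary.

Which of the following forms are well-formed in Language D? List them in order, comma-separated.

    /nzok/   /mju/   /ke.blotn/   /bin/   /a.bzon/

/nzok/ — violates constraint 1: syllable 1 onset /nz/: /n/ (nasal, 3) → /z/ (fricative, 2) does not rise → ill-formed
/mju/ — violates constraint 4: contains banned sequence /mj/ → ill-formed
/ke.blotn/ — σ1 onset /k/, coda /∅/ ok; σ2 onset /bl/ (1→4 rises), coda /tn/ (2C) ok → well-formed
/bin/ — σ1 onset /b/, coda /n/ ok → well-formed
/a.bzon/ — σ1 onset /∅/, coda /∅/ ok; σ2 onset /bz/ (1→2 rises), coda /n/ ok → well-formed

/ke.blotn/, /bin/, /a.bzon/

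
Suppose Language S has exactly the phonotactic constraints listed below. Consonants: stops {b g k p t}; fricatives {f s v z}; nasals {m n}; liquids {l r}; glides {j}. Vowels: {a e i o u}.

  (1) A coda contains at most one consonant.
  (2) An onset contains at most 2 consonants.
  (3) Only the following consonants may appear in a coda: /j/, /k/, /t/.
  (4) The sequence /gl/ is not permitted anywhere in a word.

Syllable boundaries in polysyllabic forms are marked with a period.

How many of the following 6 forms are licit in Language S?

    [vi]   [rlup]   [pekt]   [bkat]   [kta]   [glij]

[vi] — σ1 onset /v/, coda /∅/ ok → licit
[rlup] — violates constraint 3: syllable 1 coda contains /p/, which is not a licensed coda consonant → illicit
[pekt] — violates constraint 1: syllable 1 coda /kt/ has 2 consonants (> 1) → illicit
[bkat] — σ1 onset /bk/ (2C), coda /t/ ok → licit
[kta] — σ1 onset /kt/ (2C), coda /∅/ ok → licit
[glij] — violates constraint 4: contains banned sequence /gl/ → illicit
Licit: [vi], [bkat], [kta] → 3.

3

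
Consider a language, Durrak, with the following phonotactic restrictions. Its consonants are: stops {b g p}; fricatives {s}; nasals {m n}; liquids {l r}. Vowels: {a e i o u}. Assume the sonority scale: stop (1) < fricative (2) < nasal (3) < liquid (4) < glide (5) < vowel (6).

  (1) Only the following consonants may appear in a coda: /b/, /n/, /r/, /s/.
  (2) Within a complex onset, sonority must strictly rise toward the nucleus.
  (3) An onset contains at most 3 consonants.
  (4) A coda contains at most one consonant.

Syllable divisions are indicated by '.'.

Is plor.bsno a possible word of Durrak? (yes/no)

plor.bsno — σ1 onset /pl/ (1→4 rises), coda /r/ ok; σ2 onset /bsn/ (1→2→3 rises), coda /∅/ ok → well-formed

yes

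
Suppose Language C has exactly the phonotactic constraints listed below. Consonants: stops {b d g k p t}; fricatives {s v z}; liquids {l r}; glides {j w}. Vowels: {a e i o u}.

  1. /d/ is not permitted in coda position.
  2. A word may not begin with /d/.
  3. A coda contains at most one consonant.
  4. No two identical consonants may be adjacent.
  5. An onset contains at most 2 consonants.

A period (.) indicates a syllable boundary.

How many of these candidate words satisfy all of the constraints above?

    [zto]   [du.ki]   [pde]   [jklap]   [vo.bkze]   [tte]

[zto] — σ1 onset /zt/ (2C), coda /∅/ ok → phonotactically legal
[du.ki] — violates constraint 2: word begins with /d/ → phonotactically illegal
[pde] — σ1 onset /pd/ (2C), coda /∅/ ok → phonotactically legal
[jklap] — violates constraint 5: syllable 1 onset /jkl/ has 3 consonants (> 2) → phonotactically illegal
[vo.bkze] — violates constraint 5: syllable 2 onset /bkz/ has 3 consonants (> 2) → phonotactically illegal
[tte] — violates constraint 4: adjacent identical consonants /tt/ → phonotactically illegal
Phonotactically legal: [zto], [pde] → 2.

2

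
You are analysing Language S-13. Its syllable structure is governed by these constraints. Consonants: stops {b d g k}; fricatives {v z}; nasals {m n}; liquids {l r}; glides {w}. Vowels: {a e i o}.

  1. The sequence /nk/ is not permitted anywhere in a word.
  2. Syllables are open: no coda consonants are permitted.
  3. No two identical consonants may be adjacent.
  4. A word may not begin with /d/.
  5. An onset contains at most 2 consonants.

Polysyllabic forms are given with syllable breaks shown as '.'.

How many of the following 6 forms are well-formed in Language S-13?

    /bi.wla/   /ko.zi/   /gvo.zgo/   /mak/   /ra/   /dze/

4

/bi.wla/ — σ1 onset /b/, coda /∅/ ok; σ2 onset /wl/ (2C), coda /∅/ ok → well-formed
/ko.zi/ — σ1 onset /k/, coda /∅/ ok; σ2 onset /z/, coda /∅/ ok → well-formed
/gvo.zgo/ — σ1 onset /gv/ (2C), coda /∅/ ok; σ2 onset /zg/ (2C), coda /∅/ ok → well-formed
/mak/ — violates constraint 2: syllable 1 coda /k/ has 1 consonant (> 0) → ill-formed
/ra/ — σ1 onset /r/, coda /∅/ ok → well-formed
/dze/ — violates constraint 4: word begins with /d/ → ill-formed
Well-formed: /bi.wla/, /ko.zi/, /gvo.zgo/, /ra/ → 4.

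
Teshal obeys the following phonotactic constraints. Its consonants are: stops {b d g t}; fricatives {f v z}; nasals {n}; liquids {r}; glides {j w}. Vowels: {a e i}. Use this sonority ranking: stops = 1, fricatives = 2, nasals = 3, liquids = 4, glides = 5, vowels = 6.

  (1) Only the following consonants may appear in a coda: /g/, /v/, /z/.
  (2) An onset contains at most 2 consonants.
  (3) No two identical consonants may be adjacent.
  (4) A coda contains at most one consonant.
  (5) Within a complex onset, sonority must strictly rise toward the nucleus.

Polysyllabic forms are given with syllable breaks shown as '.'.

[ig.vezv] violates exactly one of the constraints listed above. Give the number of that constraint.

[ig.vezv]: syllable 2 coda /zv/ has 2 consonants (> 1).
This is a violation of constraint 4: "A coda contains at most one consonant."
The remaining constraints (1, 2, 3, 5) are satisfied.

4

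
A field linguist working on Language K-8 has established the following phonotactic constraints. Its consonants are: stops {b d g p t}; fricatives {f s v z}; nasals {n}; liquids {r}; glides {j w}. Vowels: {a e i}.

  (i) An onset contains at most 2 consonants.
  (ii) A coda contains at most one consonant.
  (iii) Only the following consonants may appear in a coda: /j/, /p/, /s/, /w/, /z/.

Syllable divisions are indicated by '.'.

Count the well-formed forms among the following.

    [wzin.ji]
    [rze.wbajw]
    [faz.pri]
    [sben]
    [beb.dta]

[wzin.ji] — violates constraint (iii): syllable 1 coda contains /n/, which is not a licensed coda consonant → ill-formed
[rze.wbajw] — violates constraint (ii): syllable 2 coda /jw/ has 2 consonants (> 1) → ill-formed
[faz.pri] — σ1 onset /f/, coda /z/ ok; σ2 onset /pr/ (2C), coda /∅/ ok → well-formed
[sben] — violates constraint (iii): syllable 1 coda contains /n/, which is not a licensed coda consonant → ill-formed
[beb.dta] — violates constraint (iii): syllable 1 coda contains /b/, which is not a licensed coda consonant → ill-formed
Well-formed: [faz.pri] → 1.

1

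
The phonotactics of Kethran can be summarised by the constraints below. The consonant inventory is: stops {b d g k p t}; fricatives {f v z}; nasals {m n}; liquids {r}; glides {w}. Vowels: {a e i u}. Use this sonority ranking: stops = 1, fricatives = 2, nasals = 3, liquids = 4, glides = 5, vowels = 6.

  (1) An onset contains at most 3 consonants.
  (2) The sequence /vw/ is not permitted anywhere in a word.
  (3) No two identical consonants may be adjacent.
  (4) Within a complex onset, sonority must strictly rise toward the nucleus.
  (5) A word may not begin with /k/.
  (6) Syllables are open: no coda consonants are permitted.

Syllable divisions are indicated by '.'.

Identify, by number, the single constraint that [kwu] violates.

[kwu]: word begins with /k/.
This is a violation of constraint 5: "A word may not begin with /k/."
The remaining constraints (1, 2, 3, 4, 6) are satisfied.

5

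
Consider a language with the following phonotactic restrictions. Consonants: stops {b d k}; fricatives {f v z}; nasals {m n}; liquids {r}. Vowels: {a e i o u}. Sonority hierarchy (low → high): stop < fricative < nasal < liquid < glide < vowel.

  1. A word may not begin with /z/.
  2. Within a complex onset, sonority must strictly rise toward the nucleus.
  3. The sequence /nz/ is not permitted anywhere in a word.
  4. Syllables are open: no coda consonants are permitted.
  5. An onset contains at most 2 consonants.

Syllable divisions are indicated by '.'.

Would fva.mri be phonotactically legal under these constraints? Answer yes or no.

fva.mri — violates constraint 2: syllable 1 onset /fv/: /f/ (fricative, 2) → /v/ (fricative, 2) does not rise → phonotactically illegal

no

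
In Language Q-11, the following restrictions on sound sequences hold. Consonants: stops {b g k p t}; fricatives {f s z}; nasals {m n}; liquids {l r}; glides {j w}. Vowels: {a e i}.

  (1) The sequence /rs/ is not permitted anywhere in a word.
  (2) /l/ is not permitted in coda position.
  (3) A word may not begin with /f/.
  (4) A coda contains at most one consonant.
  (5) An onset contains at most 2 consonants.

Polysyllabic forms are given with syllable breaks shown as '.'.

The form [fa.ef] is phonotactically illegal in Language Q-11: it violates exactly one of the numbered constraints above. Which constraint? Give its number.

[fa.ef]: word begins with /f/.
This is a violation of constraint 3: "A word may not begin with /f/."
The remaining constraints (1, 2, 4, 5) are satisfied.

3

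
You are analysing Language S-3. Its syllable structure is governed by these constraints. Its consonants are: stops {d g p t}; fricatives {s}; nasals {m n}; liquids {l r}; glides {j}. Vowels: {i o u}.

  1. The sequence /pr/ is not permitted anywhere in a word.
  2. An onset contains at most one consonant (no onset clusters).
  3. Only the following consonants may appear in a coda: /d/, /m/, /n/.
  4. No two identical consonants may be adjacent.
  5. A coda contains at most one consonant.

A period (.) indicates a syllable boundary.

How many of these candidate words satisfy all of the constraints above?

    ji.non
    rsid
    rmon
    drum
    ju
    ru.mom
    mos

ji.non — σ1 onset /j/, coda /∅/ ok; σ2 onset /n/, coda /n/ ok → well-formed
rsid — violates constraint 2: syllable 1 onset /rs/ has 2 consonants (> 1) → ill-formed
rmon — violates constraint 2: syllable 1 onset /rm/ has 2 consonants (> 1) → ill-formed
drum — violates constraint 2: syllable 1 onset /dr/ has 2 consonants (> 1) → ill-formed
ju — σ1 onset /j/, coda /∅/ ok → well-formed
ru.mom — σ1 onset /r/, coda /∅/ ok; σ2 onset /m/, coda /m/ ok → well-formed
mos — violates constraint 3: syllable 1 coda contains /s/, which is not a licensed coda consonant → ill-formed
Well-formed: ji.non, ju, ru.mom → 3.

3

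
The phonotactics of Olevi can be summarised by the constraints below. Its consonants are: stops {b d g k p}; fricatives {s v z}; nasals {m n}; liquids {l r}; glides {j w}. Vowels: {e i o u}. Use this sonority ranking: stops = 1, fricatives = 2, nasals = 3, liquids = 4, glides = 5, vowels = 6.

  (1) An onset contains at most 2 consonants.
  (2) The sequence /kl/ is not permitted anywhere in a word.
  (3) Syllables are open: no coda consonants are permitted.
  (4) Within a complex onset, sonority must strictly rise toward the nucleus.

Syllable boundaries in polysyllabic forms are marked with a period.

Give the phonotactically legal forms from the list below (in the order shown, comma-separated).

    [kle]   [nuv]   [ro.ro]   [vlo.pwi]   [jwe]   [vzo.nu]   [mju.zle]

[kle] — violates constraint 2: contains banned sequence /kl/ → phonotactically illegal
[nuv] — violates constraint 3: syllable 1 coda /v/ has 1 consonant (> 0) → phonotactically illegal
[ro.ro] — σ1 onset /r/, coda /∅/ ok; σ2 onset /r/, coda /∅/ ok → phonotactically legal
[vlo.pwi] — σ1 onset /vl/ (2→4 rises), coda /∅/ ok; σ2 onset /pw/ (1→5 rises), coda /∅/ ok → phonotactically legal
[jwe] — violates constraint 4: syllable 1 onset /jw/: /j/ (glide, 5) → /w/ (glide, 5) does not rise → phonotactically illegal
[vzo.nu] — violates constraint 4: syllable 1 onset /vz/: /v/ (fricative, 2) → /z/ (fricative, 2) does not rise → phonotactically illegal
[mju.zle] — σ1 onset /mj/ (3→5 rises), coda /∅/ ok; σ2 onset /zl/ (2→4 rises), coda /∅/ ok → phonotactically legal

[ro.ro], [vlo.pwi], [mju.zle]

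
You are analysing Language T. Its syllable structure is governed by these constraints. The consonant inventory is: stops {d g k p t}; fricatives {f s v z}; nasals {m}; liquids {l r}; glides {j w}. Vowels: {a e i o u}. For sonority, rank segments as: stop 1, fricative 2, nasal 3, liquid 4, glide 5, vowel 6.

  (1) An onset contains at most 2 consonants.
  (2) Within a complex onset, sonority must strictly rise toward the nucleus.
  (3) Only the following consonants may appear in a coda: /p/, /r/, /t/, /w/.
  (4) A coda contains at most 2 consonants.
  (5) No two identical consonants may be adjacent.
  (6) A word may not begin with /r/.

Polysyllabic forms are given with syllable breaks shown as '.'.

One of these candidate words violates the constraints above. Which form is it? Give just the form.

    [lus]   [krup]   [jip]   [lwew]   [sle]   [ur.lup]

[lus] — violates constraint 3: syllable 1 coda contains /s/, which is not a licensed coda consonant → ill-formed
[krup] — σ1 onset /kr/ (1→4 rises), coda /p/ ok → well-formed
[jip] — σ1 onset /j/, coda /p/ ok → well-formed
[lwew] — σ1 onset /lw/ (4→5 rises), coda /w/ ok → well-formed
[sle] — σ1 onset /sl/ (2→4 rises), coda /∅/ ok → well-formed
[ur.lup] — σ1 onset /∅/, coda /r/ ok; σ2 onset /l/, coda /p/ ok → well-formed

[lus]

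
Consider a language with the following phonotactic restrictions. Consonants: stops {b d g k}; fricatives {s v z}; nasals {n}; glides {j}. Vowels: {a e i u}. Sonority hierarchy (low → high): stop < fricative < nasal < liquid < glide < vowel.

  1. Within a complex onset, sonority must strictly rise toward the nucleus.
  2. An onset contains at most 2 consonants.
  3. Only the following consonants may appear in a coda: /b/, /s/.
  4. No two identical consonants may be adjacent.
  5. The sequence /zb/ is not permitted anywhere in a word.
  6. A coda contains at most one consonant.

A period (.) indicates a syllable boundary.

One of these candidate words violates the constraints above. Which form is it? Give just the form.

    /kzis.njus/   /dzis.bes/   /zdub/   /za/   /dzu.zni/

/zdub/

/kzis.njus/ — σ1 onset /kz/ (1→2 rises), coda /s/ ok; σ2 onset /nj/ (3→5 rises), coda /s/ ok → phonotactically legal
/dzis.bes/ — σ1 onset /dz/ (1→2 rises), coda /s/ ok; σ2 onset /b/, coda /s/ ok → phonotactically legal
/zdub/ — violates constraint 1: syllable 1 onset /zd/: /z/ (fricative, 2) → /d/ (stop, 1) does not rise → phonotactically illegal
/za/ — σ1 onset /z/, coda /∅/ ok → phonotactically legal
/dzu.zni/ — σ1 onset /dz/ (1→2 rises), coda /∅/ ok; σ2 onset /zn/ (2→3 rises), coda /∅/ ok → phonotactically legal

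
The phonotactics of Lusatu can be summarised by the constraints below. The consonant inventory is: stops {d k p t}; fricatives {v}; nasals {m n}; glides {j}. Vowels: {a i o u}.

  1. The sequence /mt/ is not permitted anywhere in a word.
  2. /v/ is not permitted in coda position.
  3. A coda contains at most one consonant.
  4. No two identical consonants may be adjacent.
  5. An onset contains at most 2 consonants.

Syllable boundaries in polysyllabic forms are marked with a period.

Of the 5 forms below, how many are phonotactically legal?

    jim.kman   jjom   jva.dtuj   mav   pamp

jim.kman — σ1 onset /j/, coda /m/ ok; σ2 onset /km/ (2C), coda /n/ ok → phonotactically legal
jjom — violates constraint 4: adjacent identical consonants /jj/ → phonotactically illegal
jva.dtuj — σ1 onset /jv/ (2C), coda /∅/ ok; σ2 onset /dt/ (2C), coda /j/ ok → phonotactically legal
mav — violates constraint 2: syllable 1 coda contains /v/ → phonotactically illegal
pamp — violates constraint 3: syllable 1 coda /mp/ has 2 consonants (> 1) → phonotactically illegal
Phonotactically legal: jim.kman, jva.dtuj → 2.

2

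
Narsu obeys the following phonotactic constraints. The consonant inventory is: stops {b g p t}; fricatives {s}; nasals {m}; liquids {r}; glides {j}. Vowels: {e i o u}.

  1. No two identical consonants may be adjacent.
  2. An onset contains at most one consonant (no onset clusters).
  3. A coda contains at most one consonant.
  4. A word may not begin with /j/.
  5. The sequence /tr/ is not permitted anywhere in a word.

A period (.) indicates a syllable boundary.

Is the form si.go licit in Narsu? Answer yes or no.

si.go — σ1 onset /s/, coda /∅/ ok; σ2 onset /g/, coda /∅/ ok → licit

yes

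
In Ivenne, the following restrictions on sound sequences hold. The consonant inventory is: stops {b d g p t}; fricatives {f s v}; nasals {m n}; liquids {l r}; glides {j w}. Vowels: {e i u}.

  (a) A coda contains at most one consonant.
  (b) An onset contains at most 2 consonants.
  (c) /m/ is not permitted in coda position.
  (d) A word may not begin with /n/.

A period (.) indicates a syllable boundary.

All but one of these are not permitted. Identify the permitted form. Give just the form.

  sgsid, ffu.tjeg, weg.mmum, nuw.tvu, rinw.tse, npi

sgsid — violates constraint (b): syllable 1 onset /sgs/ has 3 consonants (> 2) → not permitted
ffu.tjeg — σ1 onset /ff/ (2C), coda /∅/ ok; σ2 onset /tj/ (2C), coda /g/ ok → permitted
weg.mmum — violates constraint (c): syllable 2 coda contains /m/ → not permitted
nuw.tvu — violates constraint (d): word begins with /n/ → not permitted
rinw.tse — violates constraint (a): syllable 1 coda /nw/ has 2 consonants (> 1) → not permitted
npi — violates constraint (d): word begins with /n/ → not permitted

ffu.tjeg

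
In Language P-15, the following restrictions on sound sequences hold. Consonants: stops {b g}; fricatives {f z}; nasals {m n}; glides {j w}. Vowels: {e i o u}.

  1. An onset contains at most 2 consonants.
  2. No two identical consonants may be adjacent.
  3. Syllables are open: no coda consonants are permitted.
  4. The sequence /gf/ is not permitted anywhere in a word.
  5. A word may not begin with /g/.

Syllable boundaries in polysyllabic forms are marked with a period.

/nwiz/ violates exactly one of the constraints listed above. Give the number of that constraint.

/nwiz/: syllable 1 coda /z/ has 1 consonant (> 0).
This is a violation of constraint 3: "Syllables are open: no coda consonants are permitted."
The remaining constraints (1, 2, 4, 5) are satisfied.

3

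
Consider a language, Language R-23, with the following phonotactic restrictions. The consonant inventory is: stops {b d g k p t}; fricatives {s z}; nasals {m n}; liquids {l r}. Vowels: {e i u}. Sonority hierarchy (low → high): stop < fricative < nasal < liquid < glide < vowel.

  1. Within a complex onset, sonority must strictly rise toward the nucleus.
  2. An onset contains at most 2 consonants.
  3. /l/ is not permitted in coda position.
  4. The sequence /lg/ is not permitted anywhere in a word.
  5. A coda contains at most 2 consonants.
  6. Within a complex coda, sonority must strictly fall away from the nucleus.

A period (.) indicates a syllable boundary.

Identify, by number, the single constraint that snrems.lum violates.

2

snrems.lum: syllable 1 onset /snr/ has 3 consonants (> 2).
This is a violation of constraint 2: "An onset contains at most 2 consonants."
The remaining constraints (1, 3, 4, 5, 6) are satisfied.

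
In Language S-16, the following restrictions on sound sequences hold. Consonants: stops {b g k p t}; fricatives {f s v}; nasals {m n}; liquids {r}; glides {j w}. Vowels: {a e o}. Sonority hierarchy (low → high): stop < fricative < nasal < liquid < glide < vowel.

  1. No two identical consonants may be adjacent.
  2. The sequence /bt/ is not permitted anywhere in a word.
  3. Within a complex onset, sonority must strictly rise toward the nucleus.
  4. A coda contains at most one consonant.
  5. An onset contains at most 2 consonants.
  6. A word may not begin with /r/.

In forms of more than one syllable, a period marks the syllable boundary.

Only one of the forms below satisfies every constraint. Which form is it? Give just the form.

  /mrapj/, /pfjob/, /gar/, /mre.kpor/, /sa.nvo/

/mrapj/ — violates constraint 4: syllable 1 coda /pj/ has 2 consonants (> 1) → phonotactically illegal
/pfjob/ — violates constraint 5: syllable 1 onset /pfj/ has 3 consonants (> 2) → phonotactically illegal
/gar/ — σ1 onset /g/, coda /r/ ok → phonotactically legal
/mre.kpor/ — violates constraint 3: syllable 2 onset /kp/: /k/ (stop, 1) → /p/ (stop, 1) does not rise → phonotactically illegal
/sa.nvo/ — violates constraint 3: syllable 2 onset /nv/: /n/ (nasal, 3) → /v/ (fricative, 2) does not rise → phonotactically illegal

/gar/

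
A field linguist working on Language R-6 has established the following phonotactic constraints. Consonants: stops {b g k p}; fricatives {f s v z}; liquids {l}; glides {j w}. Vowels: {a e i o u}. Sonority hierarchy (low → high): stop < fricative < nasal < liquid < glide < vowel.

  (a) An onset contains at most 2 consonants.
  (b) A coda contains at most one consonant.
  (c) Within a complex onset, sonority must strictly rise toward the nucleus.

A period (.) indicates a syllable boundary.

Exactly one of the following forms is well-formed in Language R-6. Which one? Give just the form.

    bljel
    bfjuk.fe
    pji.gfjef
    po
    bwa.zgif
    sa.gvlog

bljel — violates constraint (a): syllable 1 onset /blj/ has 3 consonants (> 2) → ill-formed
bfjuk.fe — violates constraint (a): syllable 1 onset /bfj/ has 3 consonants (> 2) → ill-formed
pji.gfjef — violates constraint (a): syllable 2 onset /gfj/ has 3 consonants (> 2) → ill-formed
po — σ1 onset /p/, coda /∅/ ok → well-formed
bwa.zgif — violates constraint (c): syllable 2 onset /zg/: /z/ (fricative, 2) → /g/ (stop, 1) does not rise → ill-formed
sa.gvlog — violates constraint (a): syllable 2 onset /gvl/ has 3 consonants (> 2) → ill-formed

po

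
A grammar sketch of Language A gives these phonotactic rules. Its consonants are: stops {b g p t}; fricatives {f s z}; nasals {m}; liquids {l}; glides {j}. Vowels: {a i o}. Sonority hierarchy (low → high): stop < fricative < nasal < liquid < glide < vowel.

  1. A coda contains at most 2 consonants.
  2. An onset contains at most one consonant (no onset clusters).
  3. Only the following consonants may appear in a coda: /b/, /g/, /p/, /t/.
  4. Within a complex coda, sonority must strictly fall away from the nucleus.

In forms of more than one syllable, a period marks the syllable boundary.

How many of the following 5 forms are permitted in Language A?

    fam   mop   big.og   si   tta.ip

3

fam — violates constraint 3: syllable 1 coda contains /m/, which is not a licensed coda consonant → not permitted
mop — σ1 onset /m/, coda /p/ ok → permitted
big.og — σ1 onset /b/, coda /g/ ok; σ2 onset /∅/, coda /g/ ok → permitted
si — σ1 onset /s/, coda /∅/ ok → permitted
tta.ip — violates constraint 2: syllable 1 onset /tt/ has 2 consonants (> 1) → not permitted
Permitted: mop, big.og, si → 3.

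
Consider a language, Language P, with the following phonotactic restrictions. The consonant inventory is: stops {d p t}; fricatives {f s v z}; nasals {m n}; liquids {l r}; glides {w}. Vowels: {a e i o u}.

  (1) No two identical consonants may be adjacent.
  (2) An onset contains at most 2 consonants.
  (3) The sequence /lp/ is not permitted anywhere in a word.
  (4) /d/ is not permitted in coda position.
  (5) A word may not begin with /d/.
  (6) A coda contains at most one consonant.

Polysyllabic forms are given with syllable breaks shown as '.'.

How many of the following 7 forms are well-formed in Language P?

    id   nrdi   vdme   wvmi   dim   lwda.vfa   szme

id — violates constraint 4: syllable 1 coda contains /d/ → ill-formed
nrdi — violates constraint 2: syllable 1 onset /nrd/ has 3 consonants (> 2) → ill-formed
vdme — violates constraint 2: syllable 1 onset /vdm/ has 3 consonants (> 2) → ill-formed
wvmi — violates constraint 2: syllable 1 onset /wvm/ has 3 consonants (> 2) → ill-formed
dim — violates constraint 5: word begins with /d/ → ill-formed
lwda.vfa — violates constraint 2: syllable 1 onset /lwd/ has 3 consonants (> 2) → ill-formed
szme — violates constraint 2: syllable 1 onset /szm/ has 3 consonants (> 2) → ill-formed
No form is well-formed → 0.

0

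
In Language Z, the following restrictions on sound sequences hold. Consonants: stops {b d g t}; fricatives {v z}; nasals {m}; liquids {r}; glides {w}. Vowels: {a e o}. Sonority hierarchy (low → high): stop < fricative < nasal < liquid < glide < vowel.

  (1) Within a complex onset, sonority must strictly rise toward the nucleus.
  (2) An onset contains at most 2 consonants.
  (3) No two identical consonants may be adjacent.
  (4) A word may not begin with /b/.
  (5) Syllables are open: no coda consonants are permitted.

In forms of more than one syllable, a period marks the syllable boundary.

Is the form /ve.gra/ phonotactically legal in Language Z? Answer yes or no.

yes

/ve.gra/ — σ1 onset /v/, coda /∅/ ok; σ2 onset /gr/ (1→4 rises), coda /∅/ ok → phonotactically legal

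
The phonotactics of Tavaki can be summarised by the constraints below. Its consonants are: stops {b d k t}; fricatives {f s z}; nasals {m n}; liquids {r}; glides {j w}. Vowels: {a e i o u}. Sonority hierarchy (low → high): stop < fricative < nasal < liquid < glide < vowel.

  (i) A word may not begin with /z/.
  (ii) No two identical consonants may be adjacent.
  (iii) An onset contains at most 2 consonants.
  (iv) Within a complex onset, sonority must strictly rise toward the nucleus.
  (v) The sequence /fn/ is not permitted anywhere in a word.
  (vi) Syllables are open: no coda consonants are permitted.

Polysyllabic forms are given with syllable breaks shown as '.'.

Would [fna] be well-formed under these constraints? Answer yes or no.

[fna] — violates constraint (v): contains banned sequence /fn/ → ill-formed

no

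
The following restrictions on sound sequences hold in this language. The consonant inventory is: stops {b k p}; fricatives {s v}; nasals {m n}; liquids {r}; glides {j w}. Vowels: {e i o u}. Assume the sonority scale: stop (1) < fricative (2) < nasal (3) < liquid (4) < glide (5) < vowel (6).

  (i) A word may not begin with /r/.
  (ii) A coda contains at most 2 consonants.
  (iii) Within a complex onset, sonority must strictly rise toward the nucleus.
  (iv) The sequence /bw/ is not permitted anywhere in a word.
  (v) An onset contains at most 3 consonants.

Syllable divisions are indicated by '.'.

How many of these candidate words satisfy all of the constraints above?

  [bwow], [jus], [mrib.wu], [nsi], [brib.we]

1

[bwow] — violates constraint (iv): contains banned sequence /bw/ → ill-formed
[jus] — σ1 onset /j/, coda /s/ ok → well-formed
[mrib.wu] — violates constraint (iv): contains banned sequence /bw/ → ill-formed
[nsi] — violates constraint (iii): syllable 1 onset /ns/: /n/ (nasal, 3) → /s/ (fricative, 2) does not rise → ill-formed
[brib.we] — violates constraint (iv): contains banned sequence /bw/ → ill-formed
Well-formed: [jus] → 1.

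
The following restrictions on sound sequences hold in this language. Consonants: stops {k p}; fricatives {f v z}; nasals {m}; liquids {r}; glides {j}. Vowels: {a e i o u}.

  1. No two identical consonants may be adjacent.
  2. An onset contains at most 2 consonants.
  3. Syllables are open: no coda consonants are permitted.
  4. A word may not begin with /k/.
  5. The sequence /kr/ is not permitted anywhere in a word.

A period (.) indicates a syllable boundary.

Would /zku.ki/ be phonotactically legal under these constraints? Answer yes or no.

yes

/zku.ki/ — σ1 onset /zk/ (2C), coda /∅/ ok; σ2 onset /k/, coda /∅/ ok → phonotactically legal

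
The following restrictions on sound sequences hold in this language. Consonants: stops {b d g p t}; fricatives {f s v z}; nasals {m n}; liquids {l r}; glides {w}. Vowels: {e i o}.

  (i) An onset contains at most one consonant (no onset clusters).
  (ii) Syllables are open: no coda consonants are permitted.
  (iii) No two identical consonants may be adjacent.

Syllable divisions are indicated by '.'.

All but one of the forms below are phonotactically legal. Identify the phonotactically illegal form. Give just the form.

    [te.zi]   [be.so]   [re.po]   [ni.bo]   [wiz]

[te.zi] — σ1 onset /t/, coda /∅/ ok; σ2 onset /z/, coda /∅/ ok → phonotactically legal
[be.so] — σ1 onset /b/, coda /∅/ ok; σ2 onset /s/, coda /∅/ ok → phonotactically legal
[re.po] — σ1 onset /r/, coda /∅/ ok; σ2 onset /p/, coda /∅/ ok → phonotactically legal
[ni.bo] — σ1 onset /n/, coda /∅/ ok; σ2 onset /b/, coda /∅/ ok → phonotactically legal
[wiz] — violates constraint (ii): syllable 1 coda /z/ has 1 consonant (> 0) → phonotactically illegal

[wiz]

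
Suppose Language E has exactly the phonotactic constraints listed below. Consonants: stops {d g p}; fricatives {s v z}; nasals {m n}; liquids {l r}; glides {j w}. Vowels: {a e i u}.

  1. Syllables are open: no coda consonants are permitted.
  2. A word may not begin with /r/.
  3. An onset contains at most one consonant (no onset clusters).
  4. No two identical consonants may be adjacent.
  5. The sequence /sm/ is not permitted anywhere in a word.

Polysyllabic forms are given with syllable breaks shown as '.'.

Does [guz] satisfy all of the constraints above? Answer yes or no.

[guz] — violates constraint 1: syllable 1 coda /z/ has 1 consonant (> 0) → illicit

no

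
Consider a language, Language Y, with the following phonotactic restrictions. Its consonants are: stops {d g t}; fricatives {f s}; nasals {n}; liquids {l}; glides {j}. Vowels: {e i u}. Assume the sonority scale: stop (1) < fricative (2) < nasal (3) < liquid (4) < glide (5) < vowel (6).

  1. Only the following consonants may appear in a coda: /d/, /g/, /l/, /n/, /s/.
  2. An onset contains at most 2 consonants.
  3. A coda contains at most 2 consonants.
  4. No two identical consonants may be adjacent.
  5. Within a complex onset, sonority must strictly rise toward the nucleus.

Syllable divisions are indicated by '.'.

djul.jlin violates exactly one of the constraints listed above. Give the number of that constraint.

djul.jlin: syllable 2 onset /jl/: /j/ (glide, 5) → /l/ (liquid, 4) does not rise.
This is a violation of constraint 5: "Within a complex onset, sonority must strictly rise toward the nucleus."
The remaining constraints (1, 2, 3, 4) are satisfied.

5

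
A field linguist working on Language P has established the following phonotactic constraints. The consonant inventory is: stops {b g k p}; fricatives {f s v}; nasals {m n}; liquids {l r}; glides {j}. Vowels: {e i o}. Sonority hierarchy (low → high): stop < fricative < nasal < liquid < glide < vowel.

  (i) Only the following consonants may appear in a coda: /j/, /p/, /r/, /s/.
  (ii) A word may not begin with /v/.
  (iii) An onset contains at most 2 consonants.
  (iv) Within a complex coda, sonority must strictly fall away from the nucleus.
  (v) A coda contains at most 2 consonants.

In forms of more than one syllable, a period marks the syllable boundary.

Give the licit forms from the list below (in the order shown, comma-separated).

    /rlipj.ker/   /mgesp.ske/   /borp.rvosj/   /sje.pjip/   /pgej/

/mgesp.ske/, /sje.pjip/, /pgej/

/rlipj.ker/ — violates constraint (iv): syllable 1 coda /pj/: /p/ (stop, 1) → /j/ (glide, 5) does not fall → illicit
/mgesp.ske/ — σ1 onset /mg/ (2C), coda /sp/ (2→1 falls) ok; σ2 onset /sk/ (2C), coda /∅/ ok → licit
/borp.rvosj/ — violates constraint (iv): syllable 2 coda /sj/: /s/ (fricative, 2) → /j/ (glide, 5) does not fall → illicit
/sje.pjip/ — σ1 onset /sj/ (2C), coda /∅/ ok; σ2 onset /pj/ (2C), coda /p/ ok → licit
/pgej/ — σ1 onset /pg/ (2C), coda /j/ ok → licit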